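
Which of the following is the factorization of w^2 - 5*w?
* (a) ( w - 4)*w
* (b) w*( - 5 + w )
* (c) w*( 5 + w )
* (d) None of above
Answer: b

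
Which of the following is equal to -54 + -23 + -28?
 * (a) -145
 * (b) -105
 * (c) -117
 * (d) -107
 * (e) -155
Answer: b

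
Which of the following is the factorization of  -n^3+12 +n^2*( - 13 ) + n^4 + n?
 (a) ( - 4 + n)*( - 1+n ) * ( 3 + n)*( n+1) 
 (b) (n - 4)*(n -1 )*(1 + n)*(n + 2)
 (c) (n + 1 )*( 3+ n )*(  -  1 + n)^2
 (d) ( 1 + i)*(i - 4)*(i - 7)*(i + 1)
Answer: a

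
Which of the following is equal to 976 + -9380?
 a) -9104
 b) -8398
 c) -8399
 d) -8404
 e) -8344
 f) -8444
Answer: d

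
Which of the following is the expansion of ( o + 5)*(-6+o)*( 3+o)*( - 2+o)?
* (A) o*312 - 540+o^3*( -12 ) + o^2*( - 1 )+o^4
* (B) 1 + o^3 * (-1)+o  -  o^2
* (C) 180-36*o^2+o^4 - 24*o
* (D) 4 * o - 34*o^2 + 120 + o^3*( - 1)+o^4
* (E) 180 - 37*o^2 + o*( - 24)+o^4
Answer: E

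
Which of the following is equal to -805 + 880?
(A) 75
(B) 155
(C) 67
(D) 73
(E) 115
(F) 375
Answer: A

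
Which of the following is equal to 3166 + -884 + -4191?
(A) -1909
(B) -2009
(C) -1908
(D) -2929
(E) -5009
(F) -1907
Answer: A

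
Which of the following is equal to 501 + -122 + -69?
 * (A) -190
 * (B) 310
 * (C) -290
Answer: B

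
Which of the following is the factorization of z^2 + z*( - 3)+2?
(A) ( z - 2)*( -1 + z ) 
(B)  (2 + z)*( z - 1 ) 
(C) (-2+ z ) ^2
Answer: A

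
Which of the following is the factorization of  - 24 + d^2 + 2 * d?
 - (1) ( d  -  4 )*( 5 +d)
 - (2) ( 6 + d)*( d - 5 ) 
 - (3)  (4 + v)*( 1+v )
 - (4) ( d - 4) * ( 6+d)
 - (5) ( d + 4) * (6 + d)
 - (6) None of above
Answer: 4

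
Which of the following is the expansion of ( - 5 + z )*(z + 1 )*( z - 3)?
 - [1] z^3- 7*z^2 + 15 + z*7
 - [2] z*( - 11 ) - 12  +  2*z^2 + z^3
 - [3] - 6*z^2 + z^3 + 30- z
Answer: 1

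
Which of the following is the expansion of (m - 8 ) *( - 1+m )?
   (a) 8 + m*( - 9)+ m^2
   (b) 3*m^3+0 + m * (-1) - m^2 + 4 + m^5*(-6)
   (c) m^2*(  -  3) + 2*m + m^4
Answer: a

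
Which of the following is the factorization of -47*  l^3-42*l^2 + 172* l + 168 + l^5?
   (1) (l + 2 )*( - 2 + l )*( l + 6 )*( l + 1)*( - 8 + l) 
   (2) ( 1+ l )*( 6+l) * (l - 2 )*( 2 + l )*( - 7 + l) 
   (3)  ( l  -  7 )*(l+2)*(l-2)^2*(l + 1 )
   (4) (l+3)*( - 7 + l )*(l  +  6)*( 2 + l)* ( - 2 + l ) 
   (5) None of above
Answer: 2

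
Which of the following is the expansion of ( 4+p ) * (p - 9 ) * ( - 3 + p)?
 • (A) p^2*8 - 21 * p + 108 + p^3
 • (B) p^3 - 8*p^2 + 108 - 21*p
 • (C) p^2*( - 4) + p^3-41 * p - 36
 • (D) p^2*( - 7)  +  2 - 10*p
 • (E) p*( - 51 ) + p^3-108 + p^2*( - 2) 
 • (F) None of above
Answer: B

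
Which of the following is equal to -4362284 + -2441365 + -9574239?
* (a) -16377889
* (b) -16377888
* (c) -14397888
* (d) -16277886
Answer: b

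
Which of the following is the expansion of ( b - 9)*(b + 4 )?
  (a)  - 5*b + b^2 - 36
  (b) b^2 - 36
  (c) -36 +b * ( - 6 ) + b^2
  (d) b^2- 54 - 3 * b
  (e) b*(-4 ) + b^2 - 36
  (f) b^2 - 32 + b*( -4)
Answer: a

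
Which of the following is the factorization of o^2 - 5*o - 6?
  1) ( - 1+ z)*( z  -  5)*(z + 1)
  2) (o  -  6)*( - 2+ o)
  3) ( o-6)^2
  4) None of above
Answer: 4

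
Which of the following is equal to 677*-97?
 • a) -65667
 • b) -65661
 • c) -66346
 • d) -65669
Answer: d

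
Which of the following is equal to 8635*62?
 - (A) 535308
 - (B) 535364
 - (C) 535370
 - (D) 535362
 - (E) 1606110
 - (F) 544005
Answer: C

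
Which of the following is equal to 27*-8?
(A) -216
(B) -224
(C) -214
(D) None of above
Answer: A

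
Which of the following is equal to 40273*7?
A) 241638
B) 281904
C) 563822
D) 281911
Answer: D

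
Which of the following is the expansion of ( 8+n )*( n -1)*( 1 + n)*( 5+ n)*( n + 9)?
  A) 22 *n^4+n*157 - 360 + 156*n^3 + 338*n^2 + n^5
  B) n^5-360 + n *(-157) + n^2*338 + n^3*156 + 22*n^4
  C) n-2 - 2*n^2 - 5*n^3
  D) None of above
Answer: B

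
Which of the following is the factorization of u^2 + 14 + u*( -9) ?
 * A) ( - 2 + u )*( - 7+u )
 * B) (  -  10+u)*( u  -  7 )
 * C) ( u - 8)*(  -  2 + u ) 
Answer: A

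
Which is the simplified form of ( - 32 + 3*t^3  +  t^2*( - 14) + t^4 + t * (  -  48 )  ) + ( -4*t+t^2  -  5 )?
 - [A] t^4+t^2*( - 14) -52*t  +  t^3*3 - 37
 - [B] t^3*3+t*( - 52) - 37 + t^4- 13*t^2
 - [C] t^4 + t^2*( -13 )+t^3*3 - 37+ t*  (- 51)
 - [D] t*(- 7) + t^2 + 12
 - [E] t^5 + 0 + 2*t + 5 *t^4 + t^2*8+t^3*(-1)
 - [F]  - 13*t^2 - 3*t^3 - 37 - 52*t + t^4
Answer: B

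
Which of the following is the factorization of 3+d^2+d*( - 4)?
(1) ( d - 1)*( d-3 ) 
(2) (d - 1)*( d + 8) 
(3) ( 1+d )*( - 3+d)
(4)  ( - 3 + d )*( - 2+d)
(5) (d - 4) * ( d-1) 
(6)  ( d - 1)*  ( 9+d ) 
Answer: 1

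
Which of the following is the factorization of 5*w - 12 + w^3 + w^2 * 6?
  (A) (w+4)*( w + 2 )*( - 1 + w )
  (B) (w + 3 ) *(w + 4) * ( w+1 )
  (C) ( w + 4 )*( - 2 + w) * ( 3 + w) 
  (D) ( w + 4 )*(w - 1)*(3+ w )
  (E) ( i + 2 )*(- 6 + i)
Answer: D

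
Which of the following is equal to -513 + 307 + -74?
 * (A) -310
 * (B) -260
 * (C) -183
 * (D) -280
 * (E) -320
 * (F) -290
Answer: D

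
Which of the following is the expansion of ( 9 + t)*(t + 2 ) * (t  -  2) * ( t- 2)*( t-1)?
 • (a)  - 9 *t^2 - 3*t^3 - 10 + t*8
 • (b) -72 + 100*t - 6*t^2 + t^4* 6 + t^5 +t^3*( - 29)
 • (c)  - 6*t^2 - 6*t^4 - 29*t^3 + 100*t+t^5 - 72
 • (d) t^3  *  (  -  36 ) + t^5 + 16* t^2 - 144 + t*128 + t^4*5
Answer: b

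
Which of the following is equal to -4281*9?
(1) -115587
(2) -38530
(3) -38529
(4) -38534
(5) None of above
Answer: 3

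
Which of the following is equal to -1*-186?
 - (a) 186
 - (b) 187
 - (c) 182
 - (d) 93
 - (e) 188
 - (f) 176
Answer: a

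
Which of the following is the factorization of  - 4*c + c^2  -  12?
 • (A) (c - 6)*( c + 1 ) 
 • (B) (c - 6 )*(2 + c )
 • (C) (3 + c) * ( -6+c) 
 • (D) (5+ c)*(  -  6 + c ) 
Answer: B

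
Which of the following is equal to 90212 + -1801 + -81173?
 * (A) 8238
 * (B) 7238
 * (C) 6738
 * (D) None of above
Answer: B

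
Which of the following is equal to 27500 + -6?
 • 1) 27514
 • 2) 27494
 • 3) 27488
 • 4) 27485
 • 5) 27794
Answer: 2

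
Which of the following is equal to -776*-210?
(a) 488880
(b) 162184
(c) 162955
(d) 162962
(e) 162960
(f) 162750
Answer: e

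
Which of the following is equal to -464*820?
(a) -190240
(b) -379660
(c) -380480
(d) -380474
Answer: c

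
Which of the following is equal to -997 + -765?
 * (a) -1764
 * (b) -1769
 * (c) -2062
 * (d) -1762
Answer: d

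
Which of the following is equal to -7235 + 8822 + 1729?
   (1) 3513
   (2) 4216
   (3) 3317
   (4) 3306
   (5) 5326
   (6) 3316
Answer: 6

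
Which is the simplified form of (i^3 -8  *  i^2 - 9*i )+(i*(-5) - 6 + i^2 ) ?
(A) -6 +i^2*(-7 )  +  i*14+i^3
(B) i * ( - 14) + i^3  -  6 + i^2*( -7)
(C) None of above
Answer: B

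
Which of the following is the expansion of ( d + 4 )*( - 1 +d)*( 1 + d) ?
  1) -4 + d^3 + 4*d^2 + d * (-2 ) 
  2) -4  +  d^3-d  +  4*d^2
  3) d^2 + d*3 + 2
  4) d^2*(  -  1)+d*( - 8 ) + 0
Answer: 2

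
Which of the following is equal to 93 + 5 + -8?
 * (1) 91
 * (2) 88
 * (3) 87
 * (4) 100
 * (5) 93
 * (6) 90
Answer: 6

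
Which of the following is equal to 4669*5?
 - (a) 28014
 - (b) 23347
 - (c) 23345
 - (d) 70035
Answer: c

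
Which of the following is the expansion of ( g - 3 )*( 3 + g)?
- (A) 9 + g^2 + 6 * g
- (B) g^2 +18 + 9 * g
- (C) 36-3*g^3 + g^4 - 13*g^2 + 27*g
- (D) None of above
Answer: D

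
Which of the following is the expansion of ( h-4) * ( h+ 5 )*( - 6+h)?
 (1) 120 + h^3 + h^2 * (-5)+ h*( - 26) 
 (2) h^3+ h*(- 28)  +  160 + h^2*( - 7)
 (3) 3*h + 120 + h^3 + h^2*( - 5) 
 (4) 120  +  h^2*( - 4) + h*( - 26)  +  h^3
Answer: 1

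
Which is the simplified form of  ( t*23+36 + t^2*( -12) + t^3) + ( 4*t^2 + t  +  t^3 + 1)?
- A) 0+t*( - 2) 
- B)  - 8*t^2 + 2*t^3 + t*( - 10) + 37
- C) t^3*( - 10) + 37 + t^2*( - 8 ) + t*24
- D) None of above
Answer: D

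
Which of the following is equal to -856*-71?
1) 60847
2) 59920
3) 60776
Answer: 3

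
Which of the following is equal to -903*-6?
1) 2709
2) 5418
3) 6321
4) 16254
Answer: 2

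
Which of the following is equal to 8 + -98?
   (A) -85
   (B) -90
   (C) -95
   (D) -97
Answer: B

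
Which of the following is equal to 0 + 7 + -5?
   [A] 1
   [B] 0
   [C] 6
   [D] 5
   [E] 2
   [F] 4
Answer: E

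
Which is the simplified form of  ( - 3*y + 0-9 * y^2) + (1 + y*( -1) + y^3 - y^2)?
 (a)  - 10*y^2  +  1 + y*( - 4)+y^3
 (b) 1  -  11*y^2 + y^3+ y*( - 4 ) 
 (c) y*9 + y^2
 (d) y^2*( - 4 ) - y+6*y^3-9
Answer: a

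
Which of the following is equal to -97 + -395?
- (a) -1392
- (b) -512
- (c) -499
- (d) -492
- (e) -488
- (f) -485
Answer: d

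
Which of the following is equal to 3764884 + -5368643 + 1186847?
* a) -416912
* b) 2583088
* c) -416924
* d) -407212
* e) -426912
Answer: a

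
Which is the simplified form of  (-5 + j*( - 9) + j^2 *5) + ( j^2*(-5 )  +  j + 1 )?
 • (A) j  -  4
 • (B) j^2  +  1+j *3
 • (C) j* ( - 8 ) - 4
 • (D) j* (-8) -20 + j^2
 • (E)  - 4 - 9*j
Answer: C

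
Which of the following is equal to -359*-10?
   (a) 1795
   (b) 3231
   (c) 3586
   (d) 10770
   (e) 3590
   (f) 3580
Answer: e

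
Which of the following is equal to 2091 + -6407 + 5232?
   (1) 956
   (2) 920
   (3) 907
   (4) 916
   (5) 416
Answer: 4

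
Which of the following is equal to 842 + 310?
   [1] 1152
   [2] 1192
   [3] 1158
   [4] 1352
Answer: 1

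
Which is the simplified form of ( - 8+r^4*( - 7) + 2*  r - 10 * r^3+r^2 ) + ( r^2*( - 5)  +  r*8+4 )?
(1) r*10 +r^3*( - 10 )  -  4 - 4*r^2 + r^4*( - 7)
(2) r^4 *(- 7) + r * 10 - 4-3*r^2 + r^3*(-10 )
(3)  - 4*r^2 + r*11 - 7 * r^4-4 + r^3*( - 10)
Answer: 1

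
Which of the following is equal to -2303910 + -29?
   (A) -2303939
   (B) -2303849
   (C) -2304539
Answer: A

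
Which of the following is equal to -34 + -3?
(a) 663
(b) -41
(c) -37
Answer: c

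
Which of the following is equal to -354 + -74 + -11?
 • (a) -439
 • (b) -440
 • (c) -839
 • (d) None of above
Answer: a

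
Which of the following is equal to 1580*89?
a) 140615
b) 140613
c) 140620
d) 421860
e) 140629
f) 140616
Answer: c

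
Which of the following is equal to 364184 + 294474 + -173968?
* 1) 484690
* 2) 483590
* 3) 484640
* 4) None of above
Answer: 1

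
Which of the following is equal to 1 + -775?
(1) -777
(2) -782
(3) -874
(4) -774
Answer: 4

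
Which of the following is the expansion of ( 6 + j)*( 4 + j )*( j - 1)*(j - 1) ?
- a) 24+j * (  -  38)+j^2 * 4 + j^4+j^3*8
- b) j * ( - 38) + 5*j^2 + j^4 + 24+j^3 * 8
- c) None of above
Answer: b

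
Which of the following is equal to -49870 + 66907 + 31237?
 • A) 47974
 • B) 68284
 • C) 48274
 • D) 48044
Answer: C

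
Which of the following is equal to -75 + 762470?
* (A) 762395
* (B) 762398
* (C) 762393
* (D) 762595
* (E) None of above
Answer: A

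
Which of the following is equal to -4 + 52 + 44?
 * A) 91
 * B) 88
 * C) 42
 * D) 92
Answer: D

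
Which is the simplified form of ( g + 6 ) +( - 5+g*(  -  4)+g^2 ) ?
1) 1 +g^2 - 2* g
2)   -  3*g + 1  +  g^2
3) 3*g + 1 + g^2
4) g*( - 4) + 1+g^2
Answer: 2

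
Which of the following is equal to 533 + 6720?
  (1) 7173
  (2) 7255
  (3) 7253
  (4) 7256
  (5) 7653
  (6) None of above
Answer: 3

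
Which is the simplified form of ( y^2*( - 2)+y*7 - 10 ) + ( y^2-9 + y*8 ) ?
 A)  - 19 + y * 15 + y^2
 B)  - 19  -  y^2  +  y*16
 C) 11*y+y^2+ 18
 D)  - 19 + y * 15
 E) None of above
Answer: E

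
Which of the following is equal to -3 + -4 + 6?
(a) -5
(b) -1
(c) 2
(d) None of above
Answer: b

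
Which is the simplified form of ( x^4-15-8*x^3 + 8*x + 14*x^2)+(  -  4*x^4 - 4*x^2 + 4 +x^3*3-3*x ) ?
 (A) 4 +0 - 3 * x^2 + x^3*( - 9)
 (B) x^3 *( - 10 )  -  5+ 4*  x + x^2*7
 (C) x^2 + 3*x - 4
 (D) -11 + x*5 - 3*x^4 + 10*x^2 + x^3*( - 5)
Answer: D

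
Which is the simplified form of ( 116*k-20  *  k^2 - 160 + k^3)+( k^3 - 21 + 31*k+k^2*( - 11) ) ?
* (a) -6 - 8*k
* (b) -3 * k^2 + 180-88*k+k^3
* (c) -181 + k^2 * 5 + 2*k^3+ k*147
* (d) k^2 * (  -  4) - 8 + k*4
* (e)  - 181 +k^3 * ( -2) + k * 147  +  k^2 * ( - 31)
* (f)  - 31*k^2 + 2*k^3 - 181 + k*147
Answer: f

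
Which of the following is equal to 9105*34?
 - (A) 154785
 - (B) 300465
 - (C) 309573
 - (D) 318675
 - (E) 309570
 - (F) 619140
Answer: E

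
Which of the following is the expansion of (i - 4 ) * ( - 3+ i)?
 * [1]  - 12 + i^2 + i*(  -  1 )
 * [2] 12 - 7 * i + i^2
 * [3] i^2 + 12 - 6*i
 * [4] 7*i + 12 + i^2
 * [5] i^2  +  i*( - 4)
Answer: 2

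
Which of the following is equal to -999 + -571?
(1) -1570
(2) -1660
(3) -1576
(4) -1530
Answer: 1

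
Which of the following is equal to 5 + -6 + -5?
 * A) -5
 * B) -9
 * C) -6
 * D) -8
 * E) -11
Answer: C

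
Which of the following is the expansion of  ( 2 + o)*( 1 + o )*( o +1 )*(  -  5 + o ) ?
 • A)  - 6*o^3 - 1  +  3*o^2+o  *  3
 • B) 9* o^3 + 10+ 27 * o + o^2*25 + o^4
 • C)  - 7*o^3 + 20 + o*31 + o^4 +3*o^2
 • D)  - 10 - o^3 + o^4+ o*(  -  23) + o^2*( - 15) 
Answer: D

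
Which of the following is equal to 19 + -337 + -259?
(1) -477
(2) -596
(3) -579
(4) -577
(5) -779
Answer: 4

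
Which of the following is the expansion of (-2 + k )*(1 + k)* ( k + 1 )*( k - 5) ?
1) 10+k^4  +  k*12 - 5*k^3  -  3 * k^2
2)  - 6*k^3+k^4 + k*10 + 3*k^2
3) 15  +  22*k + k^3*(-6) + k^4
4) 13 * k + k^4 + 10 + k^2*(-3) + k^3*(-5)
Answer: 4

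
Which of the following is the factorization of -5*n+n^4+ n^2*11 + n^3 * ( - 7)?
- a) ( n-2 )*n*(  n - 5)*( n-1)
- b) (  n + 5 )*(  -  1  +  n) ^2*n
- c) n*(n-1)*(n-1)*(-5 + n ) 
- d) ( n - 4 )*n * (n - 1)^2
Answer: c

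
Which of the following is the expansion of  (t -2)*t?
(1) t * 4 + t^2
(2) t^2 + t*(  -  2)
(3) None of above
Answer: 2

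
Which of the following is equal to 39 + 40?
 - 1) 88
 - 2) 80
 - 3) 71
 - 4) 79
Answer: 4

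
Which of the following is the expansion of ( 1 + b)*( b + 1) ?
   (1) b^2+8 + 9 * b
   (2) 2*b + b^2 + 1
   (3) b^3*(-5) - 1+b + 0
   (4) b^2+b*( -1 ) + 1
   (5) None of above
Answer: 2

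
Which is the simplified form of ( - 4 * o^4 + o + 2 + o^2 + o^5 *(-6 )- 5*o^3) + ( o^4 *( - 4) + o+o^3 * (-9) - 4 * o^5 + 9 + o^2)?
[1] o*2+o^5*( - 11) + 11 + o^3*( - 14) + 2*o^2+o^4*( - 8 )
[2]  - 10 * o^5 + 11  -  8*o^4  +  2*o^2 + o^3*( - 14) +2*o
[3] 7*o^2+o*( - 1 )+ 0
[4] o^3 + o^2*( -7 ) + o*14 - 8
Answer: 2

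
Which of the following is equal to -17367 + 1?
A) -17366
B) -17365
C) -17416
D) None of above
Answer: A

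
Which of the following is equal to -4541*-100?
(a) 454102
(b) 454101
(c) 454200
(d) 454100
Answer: d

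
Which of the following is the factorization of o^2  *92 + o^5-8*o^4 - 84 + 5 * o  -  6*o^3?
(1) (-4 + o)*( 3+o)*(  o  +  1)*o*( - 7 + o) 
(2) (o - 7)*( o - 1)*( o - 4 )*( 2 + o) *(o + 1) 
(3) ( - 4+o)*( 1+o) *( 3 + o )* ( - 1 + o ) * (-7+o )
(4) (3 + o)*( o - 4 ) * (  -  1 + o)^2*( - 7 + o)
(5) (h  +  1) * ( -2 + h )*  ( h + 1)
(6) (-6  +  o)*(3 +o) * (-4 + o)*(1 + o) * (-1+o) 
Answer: 3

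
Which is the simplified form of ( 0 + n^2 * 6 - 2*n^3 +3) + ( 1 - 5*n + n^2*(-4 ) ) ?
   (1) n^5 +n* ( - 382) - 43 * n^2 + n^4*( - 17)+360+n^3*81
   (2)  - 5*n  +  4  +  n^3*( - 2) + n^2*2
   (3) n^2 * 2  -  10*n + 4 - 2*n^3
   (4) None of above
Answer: 2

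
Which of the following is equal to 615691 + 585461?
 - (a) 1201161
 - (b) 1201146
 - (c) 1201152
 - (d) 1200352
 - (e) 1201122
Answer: c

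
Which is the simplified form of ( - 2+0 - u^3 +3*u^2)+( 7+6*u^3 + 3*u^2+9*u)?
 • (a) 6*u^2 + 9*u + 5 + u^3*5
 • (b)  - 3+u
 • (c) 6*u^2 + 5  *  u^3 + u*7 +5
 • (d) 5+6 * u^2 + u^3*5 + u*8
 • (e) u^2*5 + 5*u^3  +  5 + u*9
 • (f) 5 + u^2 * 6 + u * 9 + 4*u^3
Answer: a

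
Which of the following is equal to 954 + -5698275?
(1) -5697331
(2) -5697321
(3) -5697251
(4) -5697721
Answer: 2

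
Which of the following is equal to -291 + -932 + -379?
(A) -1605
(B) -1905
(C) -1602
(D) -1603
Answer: C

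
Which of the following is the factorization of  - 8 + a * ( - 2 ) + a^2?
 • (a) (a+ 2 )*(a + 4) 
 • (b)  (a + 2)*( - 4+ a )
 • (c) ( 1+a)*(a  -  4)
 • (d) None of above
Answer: b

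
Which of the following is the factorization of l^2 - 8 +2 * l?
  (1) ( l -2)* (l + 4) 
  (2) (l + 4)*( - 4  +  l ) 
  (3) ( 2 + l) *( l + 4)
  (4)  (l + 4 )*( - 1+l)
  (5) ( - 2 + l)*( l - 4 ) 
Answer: 1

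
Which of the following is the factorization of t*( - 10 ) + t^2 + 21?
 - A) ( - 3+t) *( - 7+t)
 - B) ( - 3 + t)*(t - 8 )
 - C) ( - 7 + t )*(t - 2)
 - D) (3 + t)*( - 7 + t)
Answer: A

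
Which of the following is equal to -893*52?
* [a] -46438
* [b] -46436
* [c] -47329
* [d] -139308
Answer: b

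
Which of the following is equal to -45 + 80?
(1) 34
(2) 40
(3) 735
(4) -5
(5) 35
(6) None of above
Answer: 5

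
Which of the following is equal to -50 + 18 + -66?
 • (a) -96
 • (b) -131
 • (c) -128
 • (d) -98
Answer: d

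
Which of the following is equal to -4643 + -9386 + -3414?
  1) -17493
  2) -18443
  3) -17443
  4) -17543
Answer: 3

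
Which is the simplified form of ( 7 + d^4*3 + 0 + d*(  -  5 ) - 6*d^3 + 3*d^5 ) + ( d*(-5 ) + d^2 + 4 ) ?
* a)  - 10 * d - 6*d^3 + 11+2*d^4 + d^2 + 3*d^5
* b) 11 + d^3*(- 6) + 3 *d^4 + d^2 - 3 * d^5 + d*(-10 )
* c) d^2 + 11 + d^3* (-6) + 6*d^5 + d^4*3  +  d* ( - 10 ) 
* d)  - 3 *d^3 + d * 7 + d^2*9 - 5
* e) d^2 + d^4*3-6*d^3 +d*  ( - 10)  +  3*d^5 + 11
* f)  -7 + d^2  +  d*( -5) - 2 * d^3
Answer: e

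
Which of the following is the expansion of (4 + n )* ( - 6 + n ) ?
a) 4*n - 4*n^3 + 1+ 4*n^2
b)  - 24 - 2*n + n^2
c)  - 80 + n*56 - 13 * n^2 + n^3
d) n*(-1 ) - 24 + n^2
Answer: b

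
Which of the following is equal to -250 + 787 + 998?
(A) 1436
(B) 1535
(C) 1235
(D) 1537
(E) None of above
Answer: B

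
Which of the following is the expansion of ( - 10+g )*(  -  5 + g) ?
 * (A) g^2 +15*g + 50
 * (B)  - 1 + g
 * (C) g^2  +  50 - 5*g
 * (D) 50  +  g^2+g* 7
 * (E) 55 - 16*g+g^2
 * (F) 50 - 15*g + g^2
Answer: F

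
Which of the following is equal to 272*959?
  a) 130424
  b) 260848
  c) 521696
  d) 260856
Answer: b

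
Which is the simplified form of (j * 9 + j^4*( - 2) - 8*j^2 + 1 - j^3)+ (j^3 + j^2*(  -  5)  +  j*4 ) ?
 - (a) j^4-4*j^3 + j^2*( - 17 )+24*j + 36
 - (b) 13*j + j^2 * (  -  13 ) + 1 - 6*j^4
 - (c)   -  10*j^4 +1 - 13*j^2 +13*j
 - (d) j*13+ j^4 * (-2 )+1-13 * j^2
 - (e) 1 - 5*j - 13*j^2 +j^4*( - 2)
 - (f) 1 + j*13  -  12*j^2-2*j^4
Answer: d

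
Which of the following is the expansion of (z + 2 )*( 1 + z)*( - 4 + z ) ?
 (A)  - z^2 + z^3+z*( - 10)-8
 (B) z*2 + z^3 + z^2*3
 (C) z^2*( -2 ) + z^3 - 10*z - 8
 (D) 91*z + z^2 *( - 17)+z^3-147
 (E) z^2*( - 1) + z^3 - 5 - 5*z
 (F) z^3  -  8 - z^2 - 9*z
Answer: A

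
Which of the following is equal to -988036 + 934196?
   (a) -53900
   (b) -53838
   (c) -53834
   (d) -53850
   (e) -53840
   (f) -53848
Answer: e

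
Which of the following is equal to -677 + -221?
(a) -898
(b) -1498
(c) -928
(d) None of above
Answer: a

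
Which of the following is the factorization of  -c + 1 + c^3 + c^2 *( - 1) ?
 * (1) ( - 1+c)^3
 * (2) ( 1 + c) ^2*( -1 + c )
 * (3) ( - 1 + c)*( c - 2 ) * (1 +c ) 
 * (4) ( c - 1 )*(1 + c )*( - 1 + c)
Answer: 4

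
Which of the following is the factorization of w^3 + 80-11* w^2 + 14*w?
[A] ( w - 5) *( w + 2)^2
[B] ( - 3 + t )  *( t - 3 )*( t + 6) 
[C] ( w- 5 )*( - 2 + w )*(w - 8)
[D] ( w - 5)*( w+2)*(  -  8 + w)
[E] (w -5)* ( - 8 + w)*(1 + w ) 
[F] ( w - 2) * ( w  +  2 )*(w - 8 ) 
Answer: D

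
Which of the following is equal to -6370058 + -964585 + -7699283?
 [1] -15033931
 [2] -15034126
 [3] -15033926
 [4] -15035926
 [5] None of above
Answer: 3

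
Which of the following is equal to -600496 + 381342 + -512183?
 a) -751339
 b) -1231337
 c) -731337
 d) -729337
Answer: c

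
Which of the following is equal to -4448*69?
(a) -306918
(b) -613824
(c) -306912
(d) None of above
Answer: c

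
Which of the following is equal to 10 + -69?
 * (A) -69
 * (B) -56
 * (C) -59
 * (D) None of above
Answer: C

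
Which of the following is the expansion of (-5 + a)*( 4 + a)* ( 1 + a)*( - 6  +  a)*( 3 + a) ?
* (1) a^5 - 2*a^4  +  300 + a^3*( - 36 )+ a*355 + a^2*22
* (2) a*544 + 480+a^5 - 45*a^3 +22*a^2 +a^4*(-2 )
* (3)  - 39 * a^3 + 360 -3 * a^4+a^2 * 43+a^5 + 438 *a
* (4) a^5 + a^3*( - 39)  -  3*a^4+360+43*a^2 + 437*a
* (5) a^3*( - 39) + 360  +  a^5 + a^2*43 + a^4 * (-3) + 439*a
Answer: 3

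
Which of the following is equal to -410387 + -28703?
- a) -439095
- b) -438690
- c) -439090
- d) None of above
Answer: c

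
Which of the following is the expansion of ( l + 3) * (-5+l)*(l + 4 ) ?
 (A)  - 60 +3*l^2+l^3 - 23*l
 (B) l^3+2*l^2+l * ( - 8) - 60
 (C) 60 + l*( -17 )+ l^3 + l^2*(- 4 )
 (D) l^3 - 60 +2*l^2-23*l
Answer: D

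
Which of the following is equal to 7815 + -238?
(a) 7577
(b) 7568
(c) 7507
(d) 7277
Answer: a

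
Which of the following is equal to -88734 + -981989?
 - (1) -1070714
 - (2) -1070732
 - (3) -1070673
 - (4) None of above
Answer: 4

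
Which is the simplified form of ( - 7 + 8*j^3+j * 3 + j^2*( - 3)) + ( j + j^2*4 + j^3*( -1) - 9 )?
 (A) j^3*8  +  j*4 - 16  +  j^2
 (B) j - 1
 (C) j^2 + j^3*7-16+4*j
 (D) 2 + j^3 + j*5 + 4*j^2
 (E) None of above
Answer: C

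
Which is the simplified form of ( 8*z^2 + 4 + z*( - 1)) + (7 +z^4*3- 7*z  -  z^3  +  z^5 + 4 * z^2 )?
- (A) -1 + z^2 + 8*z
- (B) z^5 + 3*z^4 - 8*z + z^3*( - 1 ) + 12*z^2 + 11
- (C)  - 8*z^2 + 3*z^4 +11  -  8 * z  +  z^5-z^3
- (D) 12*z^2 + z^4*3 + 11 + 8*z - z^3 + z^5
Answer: B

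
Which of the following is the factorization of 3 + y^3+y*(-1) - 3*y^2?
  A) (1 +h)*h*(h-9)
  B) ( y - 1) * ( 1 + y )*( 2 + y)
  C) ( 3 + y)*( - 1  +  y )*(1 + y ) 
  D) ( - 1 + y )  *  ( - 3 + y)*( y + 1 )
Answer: D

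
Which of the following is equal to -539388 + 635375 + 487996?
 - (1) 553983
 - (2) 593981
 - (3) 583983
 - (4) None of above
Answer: 3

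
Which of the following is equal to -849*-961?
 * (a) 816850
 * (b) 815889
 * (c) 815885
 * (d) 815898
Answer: b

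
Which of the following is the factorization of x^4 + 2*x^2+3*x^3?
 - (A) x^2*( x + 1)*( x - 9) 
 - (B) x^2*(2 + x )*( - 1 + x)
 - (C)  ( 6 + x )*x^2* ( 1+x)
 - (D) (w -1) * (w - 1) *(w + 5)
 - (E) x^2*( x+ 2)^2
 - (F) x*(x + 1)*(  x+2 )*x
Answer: F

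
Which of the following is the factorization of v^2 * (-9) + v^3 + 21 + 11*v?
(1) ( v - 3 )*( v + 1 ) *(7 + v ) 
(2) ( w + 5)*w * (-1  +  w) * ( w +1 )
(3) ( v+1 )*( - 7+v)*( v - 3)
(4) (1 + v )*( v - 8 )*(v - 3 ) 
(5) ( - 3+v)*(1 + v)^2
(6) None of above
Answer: 3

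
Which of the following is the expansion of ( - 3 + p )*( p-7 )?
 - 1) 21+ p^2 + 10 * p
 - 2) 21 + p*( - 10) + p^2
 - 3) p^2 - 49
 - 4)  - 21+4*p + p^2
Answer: 2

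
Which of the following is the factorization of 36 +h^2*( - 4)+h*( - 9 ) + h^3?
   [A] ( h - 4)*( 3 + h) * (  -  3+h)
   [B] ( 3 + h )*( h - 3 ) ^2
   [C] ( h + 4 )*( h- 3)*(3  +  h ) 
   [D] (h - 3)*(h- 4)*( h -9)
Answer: A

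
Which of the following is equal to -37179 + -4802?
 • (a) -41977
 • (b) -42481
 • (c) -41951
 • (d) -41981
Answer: d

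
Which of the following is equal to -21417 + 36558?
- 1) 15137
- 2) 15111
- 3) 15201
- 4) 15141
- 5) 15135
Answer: 4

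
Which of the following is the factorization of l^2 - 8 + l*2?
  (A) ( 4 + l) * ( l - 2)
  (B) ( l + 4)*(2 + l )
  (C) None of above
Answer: A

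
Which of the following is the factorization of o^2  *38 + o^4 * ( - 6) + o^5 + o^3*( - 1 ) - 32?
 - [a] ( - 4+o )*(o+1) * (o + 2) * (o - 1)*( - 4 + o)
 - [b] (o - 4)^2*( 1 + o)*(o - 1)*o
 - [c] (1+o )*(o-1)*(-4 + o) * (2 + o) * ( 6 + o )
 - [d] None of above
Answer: a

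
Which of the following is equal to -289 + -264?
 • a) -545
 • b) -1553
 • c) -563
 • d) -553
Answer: d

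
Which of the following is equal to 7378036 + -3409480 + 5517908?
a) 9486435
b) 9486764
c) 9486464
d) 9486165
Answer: c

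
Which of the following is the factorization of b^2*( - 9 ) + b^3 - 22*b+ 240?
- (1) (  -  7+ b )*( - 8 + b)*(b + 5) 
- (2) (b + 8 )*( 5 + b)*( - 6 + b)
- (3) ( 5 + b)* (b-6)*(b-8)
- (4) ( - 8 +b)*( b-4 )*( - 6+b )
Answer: 3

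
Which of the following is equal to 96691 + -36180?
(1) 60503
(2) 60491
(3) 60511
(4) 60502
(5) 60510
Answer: 3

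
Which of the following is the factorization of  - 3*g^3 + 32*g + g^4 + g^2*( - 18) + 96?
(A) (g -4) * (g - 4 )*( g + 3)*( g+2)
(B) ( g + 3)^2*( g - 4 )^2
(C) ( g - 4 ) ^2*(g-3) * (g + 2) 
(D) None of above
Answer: A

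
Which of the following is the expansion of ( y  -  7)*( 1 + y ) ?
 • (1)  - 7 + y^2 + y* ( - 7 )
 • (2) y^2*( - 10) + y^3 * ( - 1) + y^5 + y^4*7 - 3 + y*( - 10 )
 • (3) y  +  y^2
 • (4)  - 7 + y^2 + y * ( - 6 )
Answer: 4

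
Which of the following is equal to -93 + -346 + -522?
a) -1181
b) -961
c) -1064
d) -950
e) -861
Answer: b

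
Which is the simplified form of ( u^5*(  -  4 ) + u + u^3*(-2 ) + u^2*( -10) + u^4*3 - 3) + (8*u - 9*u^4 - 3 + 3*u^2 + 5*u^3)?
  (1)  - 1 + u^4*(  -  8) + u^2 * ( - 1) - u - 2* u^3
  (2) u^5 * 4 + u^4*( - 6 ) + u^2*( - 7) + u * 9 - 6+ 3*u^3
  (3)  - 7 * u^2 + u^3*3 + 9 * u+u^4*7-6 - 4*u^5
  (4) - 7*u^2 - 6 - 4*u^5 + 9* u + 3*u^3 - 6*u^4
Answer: 4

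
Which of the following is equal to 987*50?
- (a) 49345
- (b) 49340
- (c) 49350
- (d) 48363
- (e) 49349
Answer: c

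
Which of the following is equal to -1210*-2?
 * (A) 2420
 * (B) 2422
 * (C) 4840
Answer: A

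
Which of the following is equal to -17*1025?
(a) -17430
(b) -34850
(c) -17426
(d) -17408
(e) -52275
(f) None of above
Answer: f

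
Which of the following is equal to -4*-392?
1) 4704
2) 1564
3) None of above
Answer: 3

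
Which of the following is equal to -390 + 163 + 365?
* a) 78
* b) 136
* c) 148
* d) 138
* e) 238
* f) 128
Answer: d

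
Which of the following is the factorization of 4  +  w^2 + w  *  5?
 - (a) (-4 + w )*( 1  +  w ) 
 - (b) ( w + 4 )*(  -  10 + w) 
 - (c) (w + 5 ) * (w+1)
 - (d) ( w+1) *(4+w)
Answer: d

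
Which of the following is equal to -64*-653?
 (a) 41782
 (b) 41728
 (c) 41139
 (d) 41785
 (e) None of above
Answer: e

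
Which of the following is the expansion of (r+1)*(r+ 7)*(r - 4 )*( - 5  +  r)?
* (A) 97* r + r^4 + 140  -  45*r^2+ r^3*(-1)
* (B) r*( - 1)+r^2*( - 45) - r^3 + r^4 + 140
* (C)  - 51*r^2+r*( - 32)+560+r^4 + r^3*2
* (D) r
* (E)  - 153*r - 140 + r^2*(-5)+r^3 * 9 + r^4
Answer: A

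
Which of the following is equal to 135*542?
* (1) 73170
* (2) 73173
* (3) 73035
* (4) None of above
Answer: 1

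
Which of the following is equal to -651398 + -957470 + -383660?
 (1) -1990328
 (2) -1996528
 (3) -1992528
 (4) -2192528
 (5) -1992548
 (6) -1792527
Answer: 3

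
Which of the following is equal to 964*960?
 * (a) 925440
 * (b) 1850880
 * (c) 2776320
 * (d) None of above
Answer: a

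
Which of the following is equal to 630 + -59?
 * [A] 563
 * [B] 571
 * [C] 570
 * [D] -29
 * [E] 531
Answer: B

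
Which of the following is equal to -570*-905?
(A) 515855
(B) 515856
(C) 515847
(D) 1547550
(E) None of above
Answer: E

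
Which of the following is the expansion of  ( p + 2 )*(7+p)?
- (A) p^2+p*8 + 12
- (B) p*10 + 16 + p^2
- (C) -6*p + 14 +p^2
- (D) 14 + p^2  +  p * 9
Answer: D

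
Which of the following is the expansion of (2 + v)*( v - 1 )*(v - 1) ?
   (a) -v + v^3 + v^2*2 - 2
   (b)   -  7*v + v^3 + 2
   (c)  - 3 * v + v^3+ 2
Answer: c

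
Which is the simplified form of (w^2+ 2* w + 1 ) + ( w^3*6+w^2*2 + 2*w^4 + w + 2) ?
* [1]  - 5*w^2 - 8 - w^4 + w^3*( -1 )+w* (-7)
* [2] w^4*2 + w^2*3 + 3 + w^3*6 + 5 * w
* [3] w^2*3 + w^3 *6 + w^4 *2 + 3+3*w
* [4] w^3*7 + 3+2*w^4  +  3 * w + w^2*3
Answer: 3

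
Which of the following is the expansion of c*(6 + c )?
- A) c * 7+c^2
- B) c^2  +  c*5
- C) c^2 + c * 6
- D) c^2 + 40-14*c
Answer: C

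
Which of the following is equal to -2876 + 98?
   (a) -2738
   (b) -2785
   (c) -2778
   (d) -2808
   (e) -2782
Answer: c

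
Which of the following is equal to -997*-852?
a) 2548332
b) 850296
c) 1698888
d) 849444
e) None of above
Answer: d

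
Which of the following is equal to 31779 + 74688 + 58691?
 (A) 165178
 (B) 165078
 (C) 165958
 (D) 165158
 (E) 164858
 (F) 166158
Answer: D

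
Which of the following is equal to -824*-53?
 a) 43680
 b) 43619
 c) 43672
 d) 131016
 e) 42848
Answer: c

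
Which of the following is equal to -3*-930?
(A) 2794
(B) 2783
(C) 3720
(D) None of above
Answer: D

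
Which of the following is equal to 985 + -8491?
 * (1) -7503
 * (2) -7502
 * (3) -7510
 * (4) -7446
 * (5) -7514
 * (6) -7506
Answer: 6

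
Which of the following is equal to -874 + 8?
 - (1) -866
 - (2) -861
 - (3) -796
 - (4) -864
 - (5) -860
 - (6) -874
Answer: 1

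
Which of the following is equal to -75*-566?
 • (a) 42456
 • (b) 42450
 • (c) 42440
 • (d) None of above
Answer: b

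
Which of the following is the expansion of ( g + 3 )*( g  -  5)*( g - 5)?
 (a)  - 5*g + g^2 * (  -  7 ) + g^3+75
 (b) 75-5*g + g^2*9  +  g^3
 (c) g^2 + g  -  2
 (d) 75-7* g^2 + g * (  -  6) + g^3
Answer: a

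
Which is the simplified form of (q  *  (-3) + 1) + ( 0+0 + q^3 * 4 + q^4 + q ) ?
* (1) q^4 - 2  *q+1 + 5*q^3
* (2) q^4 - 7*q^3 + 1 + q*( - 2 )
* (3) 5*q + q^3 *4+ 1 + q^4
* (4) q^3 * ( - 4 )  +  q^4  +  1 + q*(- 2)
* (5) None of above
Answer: 5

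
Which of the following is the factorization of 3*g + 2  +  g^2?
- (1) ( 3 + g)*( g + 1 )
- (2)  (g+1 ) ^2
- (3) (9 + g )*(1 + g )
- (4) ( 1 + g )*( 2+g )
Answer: 4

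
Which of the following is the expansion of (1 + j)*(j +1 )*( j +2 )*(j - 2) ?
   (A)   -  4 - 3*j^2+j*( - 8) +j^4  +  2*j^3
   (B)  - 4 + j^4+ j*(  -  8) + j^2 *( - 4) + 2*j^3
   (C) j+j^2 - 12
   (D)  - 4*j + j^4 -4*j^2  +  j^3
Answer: A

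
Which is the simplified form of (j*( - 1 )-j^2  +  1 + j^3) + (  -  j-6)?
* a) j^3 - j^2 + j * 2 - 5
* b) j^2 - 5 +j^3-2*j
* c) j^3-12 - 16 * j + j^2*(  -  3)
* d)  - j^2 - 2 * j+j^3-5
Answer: d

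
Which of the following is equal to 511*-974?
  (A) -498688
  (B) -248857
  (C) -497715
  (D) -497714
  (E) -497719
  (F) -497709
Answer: D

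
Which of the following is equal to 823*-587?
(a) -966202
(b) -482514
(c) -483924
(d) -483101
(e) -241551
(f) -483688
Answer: d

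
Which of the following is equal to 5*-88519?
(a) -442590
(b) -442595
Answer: b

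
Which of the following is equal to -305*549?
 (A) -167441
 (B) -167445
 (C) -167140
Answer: B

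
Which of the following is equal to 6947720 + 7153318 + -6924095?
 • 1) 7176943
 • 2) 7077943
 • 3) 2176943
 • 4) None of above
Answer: 1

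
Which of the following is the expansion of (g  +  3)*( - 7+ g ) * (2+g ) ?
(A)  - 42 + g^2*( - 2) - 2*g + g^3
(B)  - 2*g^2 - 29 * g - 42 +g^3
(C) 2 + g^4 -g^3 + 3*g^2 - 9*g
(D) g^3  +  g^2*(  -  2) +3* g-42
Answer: B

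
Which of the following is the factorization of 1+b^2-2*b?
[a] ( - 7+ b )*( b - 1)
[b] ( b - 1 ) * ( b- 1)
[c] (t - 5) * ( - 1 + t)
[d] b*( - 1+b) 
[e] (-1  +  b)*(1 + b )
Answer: b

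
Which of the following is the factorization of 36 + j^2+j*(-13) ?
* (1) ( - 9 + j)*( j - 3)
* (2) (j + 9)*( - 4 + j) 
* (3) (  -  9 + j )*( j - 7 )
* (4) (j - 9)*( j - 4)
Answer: 4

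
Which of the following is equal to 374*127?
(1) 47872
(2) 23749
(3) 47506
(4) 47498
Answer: 4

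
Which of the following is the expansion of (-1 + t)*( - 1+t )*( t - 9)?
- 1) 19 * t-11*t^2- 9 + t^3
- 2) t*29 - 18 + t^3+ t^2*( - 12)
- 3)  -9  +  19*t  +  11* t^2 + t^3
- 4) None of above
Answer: 1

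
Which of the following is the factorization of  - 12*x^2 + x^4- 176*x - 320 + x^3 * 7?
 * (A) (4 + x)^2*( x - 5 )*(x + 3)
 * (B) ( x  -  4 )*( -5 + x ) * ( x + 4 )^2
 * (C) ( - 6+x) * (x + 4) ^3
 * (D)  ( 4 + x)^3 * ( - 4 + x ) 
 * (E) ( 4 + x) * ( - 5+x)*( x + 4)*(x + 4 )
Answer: E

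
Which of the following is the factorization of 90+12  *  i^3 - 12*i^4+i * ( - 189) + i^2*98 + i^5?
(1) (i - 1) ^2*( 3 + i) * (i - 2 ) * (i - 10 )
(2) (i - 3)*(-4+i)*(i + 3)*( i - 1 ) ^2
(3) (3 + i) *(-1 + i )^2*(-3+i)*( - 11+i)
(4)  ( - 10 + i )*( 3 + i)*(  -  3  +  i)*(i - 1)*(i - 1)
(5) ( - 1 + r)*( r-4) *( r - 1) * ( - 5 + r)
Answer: 4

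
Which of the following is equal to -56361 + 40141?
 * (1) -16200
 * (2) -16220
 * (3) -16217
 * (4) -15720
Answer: 2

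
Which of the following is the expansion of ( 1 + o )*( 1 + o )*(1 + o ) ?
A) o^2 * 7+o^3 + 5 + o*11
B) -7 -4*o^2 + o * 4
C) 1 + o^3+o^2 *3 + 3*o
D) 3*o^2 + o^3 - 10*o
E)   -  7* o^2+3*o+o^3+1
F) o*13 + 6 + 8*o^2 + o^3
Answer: C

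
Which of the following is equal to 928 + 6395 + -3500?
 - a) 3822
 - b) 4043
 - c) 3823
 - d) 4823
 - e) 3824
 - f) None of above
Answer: c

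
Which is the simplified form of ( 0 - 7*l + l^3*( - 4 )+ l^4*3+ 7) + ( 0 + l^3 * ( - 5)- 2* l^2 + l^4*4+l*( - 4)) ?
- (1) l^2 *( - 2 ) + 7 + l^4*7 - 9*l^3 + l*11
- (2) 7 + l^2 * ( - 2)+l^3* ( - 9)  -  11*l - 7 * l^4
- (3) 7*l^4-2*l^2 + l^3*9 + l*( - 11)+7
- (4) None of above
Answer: 4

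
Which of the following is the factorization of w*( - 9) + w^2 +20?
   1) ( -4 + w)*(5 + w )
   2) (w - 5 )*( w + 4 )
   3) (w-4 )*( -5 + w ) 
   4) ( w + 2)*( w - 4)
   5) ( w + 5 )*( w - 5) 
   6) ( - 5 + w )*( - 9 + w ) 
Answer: 3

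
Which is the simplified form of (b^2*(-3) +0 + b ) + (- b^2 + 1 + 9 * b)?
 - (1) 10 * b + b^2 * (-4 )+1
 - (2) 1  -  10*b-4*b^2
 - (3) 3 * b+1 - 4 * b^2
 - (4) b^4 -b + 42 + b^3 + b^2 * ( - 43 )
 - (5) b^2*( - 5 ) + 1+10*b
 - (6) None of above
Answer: 1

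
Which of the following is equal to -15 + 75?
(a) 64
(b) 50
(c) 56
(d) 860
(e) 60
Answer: e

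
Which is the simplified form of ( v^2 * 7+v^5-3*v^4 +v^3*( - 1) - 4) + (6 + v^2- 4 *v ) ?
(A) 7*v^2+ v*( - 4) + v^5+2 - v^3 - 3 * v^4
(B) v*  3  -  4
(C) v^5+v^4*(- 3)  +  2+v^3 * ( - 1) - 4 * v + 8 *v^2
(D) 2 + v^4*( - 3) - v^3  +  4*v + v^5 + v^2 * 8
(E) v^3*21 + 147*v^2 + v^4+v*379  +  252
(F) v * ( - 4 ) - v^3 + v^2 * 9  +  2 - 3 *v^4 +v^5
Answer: C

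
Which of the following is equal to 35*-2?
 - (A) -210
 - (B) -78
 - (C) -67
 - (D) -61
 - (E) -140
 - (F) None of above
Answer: F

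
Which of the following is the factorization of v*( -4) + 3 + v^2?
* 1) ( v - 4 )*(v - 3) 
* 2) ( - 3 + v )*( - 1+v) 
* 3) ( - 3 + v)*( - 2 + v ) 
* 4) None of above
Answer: 2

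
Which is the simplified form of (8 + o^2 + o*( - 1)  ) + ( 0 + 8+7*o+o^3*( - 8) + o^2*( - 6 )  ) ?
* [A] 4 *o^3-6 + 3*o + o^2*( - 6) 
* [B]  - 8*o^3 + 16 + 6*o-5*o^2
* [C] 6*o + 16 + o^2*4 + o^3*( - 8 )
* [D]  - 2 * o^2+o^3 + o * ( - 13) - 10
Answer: B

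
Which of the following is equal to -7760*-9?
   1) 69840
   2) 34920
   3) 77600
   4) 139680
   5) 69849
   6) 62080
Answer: 1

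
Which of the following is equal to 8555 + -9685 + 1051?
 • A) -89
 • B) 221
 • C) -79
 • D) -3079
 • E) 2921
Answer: C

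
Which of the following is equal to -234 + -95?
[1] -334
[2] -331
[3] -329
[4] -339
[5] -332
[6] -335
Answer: 3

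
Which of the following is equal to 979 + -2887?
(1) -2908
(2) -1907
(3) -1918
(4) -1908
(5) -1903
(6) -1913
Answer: 4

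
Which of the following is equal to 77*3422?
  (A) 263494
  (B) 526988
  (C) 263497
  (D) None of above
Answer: A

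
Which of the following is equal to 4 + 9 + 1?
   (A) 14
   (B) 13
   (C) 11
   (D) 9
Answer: A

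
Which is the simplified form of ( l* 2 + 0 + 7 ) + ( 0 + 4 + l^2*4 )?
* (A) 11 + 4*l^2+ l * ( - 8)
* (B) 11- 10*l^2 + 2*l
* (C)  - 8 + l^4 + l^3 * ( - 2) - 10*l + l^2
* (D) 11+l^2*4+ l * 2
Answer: D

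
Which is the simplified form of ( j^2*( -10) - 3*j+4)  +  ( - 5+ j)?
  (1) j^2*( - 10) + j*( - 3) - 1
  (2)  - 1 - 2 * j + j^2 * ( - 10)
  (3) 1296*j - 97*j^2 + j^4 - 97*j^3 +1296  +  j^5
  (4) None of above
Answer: 2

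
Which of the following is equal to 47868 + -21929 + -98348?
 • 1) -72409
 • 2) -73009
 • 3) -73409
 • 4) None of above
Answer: 1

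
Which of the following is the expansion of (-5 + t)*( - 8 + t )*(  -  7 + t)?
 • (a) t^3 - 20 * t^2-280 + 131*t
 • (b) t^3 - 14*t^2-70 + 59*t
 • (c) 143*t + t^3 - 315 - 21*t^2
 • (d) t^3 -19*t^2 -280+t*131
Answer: a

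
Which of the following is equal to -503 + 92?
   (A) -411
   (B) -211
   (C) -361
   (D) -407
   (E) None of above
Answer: A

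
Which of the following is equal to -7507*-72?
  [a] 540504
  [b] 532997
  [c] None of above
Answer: a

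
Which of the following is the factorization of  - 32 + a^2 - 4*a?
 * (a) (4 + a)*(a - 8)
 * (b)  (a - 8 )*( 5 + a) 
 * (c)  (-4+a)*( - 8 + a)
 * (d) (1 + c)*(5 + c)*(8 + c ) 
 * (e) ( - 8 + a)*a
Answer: a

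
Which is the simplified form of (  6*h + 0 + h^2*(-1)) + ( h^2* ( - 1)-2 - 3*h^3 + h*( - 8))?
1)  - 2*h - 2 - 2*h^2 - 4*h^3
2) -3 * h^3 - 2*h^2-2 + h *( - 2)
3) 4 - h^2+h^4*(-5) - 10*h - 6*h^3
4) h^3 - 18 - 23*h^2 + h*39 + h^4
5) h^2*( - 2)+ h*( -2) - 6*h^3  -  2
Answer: 2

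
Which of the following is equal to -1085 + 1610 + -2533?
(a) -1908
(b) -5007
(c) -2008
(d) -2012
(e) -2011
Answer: c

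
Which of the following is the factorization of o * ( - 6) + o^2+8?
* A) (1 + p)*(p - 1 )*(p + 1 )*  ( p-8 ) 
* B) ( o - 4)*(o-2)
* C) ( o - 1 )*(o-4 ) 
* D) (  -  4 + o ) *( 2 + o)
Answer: B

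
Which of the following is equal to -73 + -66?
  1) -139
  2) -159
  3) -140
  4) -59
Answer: 1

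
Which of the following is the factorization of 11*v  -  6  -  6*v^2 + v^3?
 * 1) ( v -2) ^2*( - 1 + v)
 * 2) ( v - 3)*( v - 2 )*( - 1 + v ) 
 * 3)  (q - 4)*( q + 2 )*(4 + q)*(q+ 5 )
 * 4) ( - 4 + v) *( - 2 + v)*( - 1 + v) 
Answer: 2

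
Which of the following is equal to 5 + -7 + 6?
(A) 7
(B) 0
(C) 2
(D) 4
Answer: D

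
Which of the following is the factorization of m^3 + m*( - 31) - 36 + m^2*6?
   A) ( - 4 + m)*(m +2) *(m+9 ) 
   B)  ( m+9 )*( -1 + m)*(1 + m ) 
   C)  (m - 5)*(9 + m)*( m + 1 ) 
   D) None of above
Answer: D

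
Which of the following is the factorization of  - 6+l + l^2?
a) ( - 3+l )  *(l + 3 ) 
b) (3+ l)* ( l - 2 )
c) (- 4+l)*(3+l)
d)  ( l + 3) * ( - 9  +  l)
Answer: b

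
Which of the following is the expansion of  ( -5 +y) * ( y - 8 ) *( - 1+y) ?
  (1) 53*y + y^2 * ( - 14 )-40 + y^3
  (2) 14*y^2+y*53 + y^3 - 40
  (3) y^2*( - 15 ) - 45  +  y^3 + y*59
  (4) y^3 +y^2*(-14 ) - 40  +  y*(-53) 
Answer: 1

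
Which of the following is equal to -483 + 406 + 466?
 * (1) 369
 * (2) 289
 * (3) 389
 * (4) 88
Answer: 3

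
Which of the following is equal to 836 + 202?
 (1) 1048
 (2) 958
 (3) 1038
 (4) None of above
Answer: 3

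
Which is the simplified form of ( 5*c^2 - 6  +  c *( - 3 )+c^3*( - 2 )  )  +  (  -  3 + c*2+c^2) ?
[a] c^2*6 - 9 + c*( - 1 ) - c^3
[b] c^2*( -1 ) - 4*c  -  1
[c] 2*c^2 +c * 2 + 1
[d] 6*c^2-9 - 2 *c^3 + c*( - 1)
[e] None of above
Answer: d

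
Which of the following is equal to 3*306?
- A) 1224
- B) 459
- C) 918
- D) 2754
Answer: C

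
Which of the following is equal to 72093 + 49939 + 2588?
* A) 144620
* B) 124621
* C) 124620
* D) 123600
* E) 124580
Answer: C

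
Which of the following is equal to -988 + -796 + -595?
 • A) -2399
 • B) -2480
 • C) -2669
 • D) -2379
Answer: D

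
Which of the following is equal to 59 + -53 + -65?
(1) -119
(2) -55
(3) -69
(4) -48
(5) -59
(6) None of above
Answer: 5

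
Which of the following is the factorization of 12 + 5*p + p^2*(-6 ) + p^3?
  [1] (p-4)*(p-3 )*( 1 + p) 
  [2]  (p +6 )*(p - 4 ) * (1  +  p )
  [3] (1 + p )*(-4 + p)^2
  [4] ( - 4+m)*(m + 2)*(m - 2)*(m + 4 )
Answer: 1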